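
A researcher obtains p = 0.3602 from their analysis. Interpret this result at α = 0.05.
Since p = 0.3602 > α = 0.05, fail to reject H₀.
There is insufficient evidence to reject the null hypothesis; the result is not statistically significant at the 0.05 level.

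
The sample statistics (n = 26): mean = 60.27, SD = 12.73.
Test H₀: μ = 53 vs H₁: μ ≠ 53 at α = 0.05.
One-sample t-test:
H₀: μ = 53
H₁: μ ≠ 53
df = n - 1 = 25
t = (x̄ - μ₀) / (s/√n) = (60.27 - 53) / (12.73/√26) = 2.912
p-value = 0.0075

Since p-value < α = 0.05, we reject H₀.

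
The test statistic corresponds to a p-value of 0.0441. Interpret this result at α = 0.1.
Since p = 0.0441 < α = 0.1, reject H₀.
There is sufficient evidence to reject the null hypothesis; the result is statistically significant at the 0.1 level.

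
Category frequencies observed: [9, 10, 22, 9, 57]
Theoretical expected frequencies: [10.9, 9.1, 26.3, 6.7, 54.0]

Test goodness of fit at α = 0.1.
Chi-square goodness of fit test:
H₀: observed counts match expected distribution
H₁: observed counts differ from expected distribution
df = k - 1 = 4
χ² = Σ(O - E)²/E
   = (9 - 10.9)²/10.9 + (10 - 9.1)²/9.1 + (22 - 26.3)²/26.3 + (9 - 6.7)²/6.7 + (57 - 54.0)²/54.0
   = 0.331 + 0.089 + 0.703 + 0.790 + 0.167
   = 2.08
p-value = 0.7211

Since p-value > α = 0.1, we fail to reject H₀.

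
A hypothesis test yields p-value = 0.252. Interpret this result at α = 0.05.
Since p = 0.252 > α = 0.05, fail to reject H₀.
There is insufficient evidence to reject the null hypothesis; the result is not statistically significant at the 0.05 level.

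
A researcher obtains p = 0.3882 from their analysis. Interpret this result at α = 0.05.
Since p = 0.3882 > α = 0.05, fail to reject H₀.
There is insufficient evidence to reject the null hypothesis; the result is not statistically significant at the 0.05 level.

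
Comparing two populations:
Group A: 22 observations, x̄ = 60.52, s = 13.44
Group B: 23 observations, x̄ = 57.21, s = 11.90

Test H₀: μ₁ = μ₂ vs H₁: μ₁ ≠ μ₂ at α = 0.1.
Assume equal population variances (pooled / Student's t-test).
Student's two-sample t-test (equal variances):
H₀: μ₁ = μ₂
H₁: μ₁ ≠ μ₂
df = n₁ + n₂ - 2 = 43
Pooled variance s_p² = [(n₁-1)s₁² + (n₂-1)s₂²] / (n₁ + n₂ - 2) = [(21)(13.44²) + (22)(11.90²)] / 43 = 160.6680
SE = √(s_p²(1/n₁ + 1/n₂)) = √(160.6680 × (1/22 + 1/23)) = 3.7800
t = (x̄₁ - x̄₂) / SE = (60.52 - 57.21) / 3.7800 = 3.31 / 3.7800 = 0.876
p-value = 0.3861

Since p-value > α = 0.1, we fail to reject H₀.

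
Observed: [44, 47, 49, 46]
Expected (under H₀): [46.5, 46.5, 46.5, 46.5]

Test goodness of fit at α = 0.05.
Chi-square goodness of fit test:
H₀: observed counts match expected distribution
H₁: observed counts differ from expected distribution
df = k - 1 = 3
χ² = Σ(O - E)²/E
   = (44 - 46.5)²/46.5 + (47 - 46.5)²/46.5 + (49 - 46.5)²/46.5 + (46 - 46.5)²/46.5
   = 0.134 + 0.005 + 0.134 + 0.005
   = 0.28
p-value = 0.9638

Since p-value > α = 0.05, we fail to reject H₀.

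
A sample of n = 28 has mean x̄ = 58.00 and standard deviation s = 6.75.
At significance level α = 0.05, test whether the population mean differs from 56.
One-sample t-test:
H₀: μ = 56
H₁: μ ≠ 56
df = n - 1 = 27
t = (x̄ - μ₀) / (s/√n) = (58.00 - 56) / (6.75/√28) = 1.568
p-value = 0.1286

Since p-value > α = 0.05, we fail to reject H₀.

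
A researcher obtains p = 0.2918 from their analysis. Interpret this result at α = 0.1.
Since p = 0.2918 > α = 0.1, fail to reject H₀.
There is insufficient evidence to reject the null hypothesis; the result is not statistically significant at the 0.1 level.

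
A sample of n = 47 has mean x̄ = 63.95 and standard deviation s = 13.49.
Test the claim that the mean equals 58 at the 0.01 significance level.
One-sample t-test:
H₀: μ = 58
H₁: μ ≠ 58
df = n - 1 = 46
t = (x̄ - μ₀) / (s/√n) = (63.95 - 58) / (13.49/√47) = 3.024
p-value = 0.0041

Since p-value < α = 0.01, we reject H₀.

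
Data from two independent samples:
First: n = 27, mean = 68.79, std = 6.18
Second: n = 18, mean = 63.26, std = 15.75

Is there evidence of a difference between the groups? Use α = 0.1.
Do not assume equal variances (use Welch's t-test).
Welch's two-sample t-test:
H₀: μ₁ = μ₂
H₁: μ₁ ≠ μ₂
s₁²/n₁ = 6.18²/27 = 1.4145,  s₂²/n₂ = 15.75²/18 = 13.7812
SE = √(s₁²/n₁ + s₂²/n₂) = √(1.4145 + 13.7812) = 3.8982
df (Welch-Satterthwaite) = (s₁²/n₁ + s₂²/n₂)² / [(s₁²/n₁)²/(n₁-1) + (s₂²/n₂)²/(n₂-1)] ≈ 20.53
t = (x̄₁ - x̄₂) / SE = (68.79 - 63.26) / 3.8982 = 5.53 / 3.8982 = 1.419
p-value = 0.1710

Since p-value > α = 0.1, we fail to reject H₀.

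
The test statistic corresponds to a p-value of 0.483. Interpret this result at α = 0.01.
Since p = 0.483 > α = 0.01, fail to reject H₀.
There is insufficient evidence to reject the null hypothesis; the result is not statistically significant at the 0.01 level.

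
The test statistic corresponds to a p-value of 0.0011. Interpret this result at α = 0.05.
Since p = 0.0011 < α = 0.05, reject H₀.
There is sufficient evidence to reject the null hypothesis; the result is statistically significant at the 0.05 level.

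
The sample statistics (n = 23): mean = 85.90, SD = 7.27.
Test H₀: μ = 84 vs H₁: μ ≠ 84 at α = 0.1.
One-sample t-test:
H₀: μ = 84
H₁: μ ≠ 84
df = n - 1 = 22
t = (x̄ - μ₀) / (s/√n) = (85.90 - 84) / (7.27/√23) = 1.253
p-value = 0.2232

Since p-value > α = 0.1, we fail to reject H₀.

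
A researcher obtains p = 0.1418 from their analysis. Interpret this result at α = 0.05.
Since p = 0.1418 > α = 0.05, fail to reject H₀.
There is insufficient evidence to reject the null hypothesis; the result is not statistically significant at the 0.05 level.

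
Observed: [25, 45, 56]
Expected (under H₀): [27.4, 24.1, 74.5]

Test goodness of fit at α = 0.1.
Chi-square goodness of fit test:
H₀: observed counts match expected distribution
H₁: observed counts differ from expected distribution
df = k - 1 = 2
χ² = Σ(O - E)²/E
   = (25 - 27.4)²/27.4 + (45 - 24.1)²/24.1 + (56 - 74.5)²/74.5
   = 0.210 + 18.125 + 4.594
   = 22.93
p-value < 0.0001

Since p-value < α = 0.1, we reject H₀.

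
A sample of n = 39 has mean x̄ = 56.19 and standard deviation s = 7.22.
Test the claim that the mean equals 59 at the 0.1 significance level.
One-sample t-test:
H₀: μ = 59
H₁: μ ≠ 59
df = n - 1 = 38
t = (x̄ - μ₀) / (s/√n) = (56.19 - 59) / (7.22/√39) = -2.431
p-value = 0.0199

Since p-value < α = 0.1, we reject H₀.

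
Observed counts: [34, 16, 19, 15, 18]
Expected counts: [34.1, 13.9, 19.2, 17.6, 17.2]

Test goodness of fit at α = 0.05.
Chi-square goodness of fit test:
H₀: observed counts match expected distribution
H₁: observed counts differ from expected distribution
df = k - 1 = 4
χ² = Σ(O - E)²/E
   = (34 - 34.1)²/34.1 + (16 - 13.9)²/13.9 + (19 - 19.2)²/19.2 + (15 - 17.6)²/17.6 + (18 - 17.2)²/17.2
   = 0.000 + 0.317 + 0.002 + 0.384 + 0.037
   = 0.74
p-value = 0.9462

Since p-value > α = 0.05, we fail to reject H₀.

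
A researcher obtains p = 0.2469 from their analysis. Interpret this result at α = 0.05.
Since p = 0.2469 > α = 0.05, fail to reject H₀.
There is insufficient evidence to reject the null hypothesis; the result is not statistically significant at the 0.05 level.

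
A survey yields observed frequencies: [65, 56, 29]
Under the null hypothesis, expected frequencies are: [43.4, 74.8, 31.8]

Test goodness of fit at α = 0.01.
Chi-square goodness of fit test:
H₀: observed counts match expected distribution
H₁: observed counts differ from expected distribution
df = k - 1 = 2
χ² = Σ(O - E)²/E
   = (65 - 43.4)²/43.4 + (56 - 74.8)²/74.8 + (29 - 31.8)²/31.8
   = 10.750 + 4.725 + 0.247
   = 15.72
p-value = 0.0004

Since p-value < α = 0.01, we reject H₀.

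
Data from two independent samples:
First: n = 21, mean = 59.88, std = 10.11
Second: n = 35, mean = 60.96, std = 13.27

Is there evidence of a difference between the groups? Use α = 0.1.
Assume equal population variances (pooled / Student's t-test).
Student's two-sample t-test (equal variances):
H₀: μ₁ = μ₂
H₁: μ₁ ≠ μ₂
df = n₁ + n₂ - 2 = 54
Pooled variance s_p² = [(n₁-1)s₁² + (n₂-1)s₂²] / (n₁ + n₂ - 2) = [(20)(10.11²) + (34)(13.27²)] / 54 = 148.7296
SE = √(s_p²(1/n₁ + 1/n₂)) = √(148.7296 × (1/21 + 1/35)) = 3.3663
t = (x̄₁ - x̄₂) / SE = (59.88 - 60.96) / 3.3663 = -1.08 / 3.3663 = -0.321
p-value = 0.7496

Since p-value > α = 0.1, we fail to reject H₀.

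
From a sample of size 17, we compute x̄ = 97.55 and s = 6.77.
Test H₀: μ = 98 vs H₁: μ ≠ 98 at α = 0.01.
One-sample t-test:
H₀: μ = 98
H₁: μ ≠ 98
df = n - 1 = 16
t = (x̄ - μ₀) / (s/√n) = (97.55 - 98) / (6.77/√17) = -0.274
p-value = 0.7875

Since p-value > α = 0.01, we fail to reject H₀.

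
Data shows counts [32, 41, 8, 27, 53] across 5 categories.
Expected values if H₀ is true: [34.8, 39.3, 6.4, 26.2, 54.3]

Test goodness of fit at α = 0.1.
Chi-square goodness of fit test:
H₀: observed counts match expected distribution
H₁: observed counts differ from expected distribution
df = k - 1 = 4
χ² = Σ(O - E)²/E
   = (32 - 34.8)²/34.8 + (41 - 39.3)²/39.3 + (8 - 6.4)²/6.4 + (27 - 26.2)²/26.2 + (53 - 54.3)²/54.3
   = 0.225 + 0.074 + 0.400 + 0.024 + 0.031
   = 0.75
p-value = 0.9445

Since p-value > α = 0.1, we fail to reject H₀.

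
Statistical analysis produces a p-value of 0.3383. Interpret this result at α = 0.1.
Since p = 0.3383 > α = 0.1, fail to reject H₀.
There is insufficient evidence to reject the null hypothesis; the result is not statistically significant at the 0.1 level.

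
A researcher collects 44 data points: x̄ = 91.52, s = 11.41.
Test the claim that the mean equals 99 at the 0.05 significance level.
One-sample t-test:
H₀: μ = 99
H₁: μ ≠ 99
df = n - 1 = 43
t = (x̄ - μ₀) / (s/√n) = (91.52 - 99) / (11.41/√44) = -4.349
p-value = 0.0001

Since p-value < α = 0.05, we reject H₀.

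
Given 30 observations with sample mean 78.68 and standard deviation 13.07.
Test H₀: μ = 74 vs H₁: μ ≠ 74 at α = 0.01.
One-sample t-test:
H₀: μ = 74
H₁: μ ≠ 74
df = n - 1 = 29
t = (x̄ - μ₀) / (s/√n) = (78.68 - 74) / (13.07/√30) = 1.961
p-value = 0.0595

Since p-value > α = 0.01, we fail to reject H₀.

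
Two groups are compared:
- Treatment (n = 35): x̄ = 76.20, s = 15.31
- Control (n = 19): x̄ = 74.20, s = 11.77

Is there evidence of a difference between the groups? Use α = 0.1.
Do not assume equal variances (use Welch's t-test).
Welch's two-sample t-test:
H₀: μ₁ = μ₂
H₁: μ₁ ≠ μ₂
s₁²/n₁ = 15.31²/35 = 6.6970,  s₂²/n₂ = 11.77²/19 = 7.2912
SE = √(s₁²/n₁ + s₂²/n₂) = √(6.6970 + 7.2912) = 3.7401
df (Welch-Satterthwaite) = (s₁²/n₁ + s₂²/n₂)² / [(s₁²/n₁)²/(n₁-1) + (s₂²/n₂)²/(n₂-1)] ≈ 45.80
t = (x̄₁ - x̄₂) / SE = (76.20 - 74.20) / 3.7401 = 2.00 / 3.7401 = 0.535
p-value = 0.5954

Since p-value > α = 0.1, we fail to reject H₀.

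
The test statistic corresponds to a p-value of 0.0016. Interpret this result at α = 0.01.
Since p = 0.0016 < α = 0.01, reject H₀.
There is sufficient evidence to reject the null hypothesis; the result is statistically significant at the 0.01 level.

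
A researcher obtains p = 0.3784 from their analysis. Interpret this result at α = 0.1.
Since p = 0.3784 > α = 0.1, fail to reject H₀.
There is insufficient evidence to reject the null hypothesis; the result is not statistically significant at the 0.1 level.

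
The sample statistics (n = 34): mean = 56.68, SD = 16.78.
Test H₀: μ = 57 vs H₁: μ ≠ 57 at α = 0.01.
One-sample t-test:
H₀: μ = 57
H₁: μ ≠ 57
df = n - 1 = 33
t = (x̄ - μ₀) / (s/√n) = (56.68 - 57) / (16.78/√34) = -0.111
p-value = 0.9121

Since p-value > α = 0.01, we fail to reject H₀.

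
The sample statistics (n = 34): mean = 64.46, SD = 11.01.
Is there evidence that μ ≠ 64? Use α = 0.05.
One-sample t-test:
H₀: μ = 64
H₁: μ ≠ 64
df = n - 1 = 33
t = (x̄ - μ₀) / (s/√n) = (64.46 - 64) / (11.01/√34) = 0.244
p-value = 0.8090

Since p-value > α = 0.05, we fail to reject H₀.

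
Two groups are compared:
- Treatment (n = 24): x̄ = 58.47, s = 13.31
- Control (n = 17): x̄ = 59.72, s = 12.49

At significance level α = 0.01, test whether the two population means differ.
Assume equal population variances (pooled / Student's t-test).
Student's two-sample t-test (equal variances):
H₀: μ₁ = μ₂
H₁: μ₁ ≠ μ₂
df = n₁ + n₂ - 2 = 39
Pooled variance s_p² = [(n₁-1)s₁² + (n₂-1)s₂²] / (n₁ + n₂ - 2) = [(23)(13.31²) + (16)(12.49²)] / 39 = 168.4767
SE = √(s_p²(1/n₁ + 1/n₂)) = √(168.4767 × (1/24 + 1/17)) = 4.1146
t = (x̄₁ - x̄₂) / SE = (58.47 - 59.72) / 4.1146 = -1.25 / 4.1146 = -0.304
p-value = 0.7629

Since p-value > α = 0.01, we fail to reject H₀.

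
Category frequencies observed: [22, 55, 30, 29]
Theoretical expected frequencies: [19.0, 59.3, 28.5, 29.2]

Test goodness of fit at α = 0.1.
Chi-square goodness of fit test:
H₀: observed counts match expected distribution
H₁: observed counts differ from expected distribution
df = k - 1 = 3
χ² = Σ(O - E)²/E
   = (22 - 19.0)²/19.0 + (55 - 59.3)²/59.3 + (30 - 28.5)²/28.5 + (29 - 29.2)²/29.2
   = 0.474 + 0.312 + 0.079 + 0.001
   = 0.87
p-value = 0.8337

Since p-value > α = 0.1, we fail to reject H₀.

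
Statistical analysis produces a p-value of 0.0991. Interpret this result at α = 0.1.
Since p = 0.0991 < α = 0.1, reject H₀.
There is sufficient evidence to reject the null hypothesis; the result is statistically significant at the 0.1 level.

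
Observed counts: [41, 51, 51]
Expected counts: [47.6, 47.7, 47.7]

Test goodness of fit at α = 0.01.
Chi-square goodness of fit test:
H₀: observed counts match expected distribution
H₁: observed counts differ from expected distribution
df = k - 1 = 2
χ² = Σ(O - E)²/E
   = (41 - 47.6)²/47.6 + (51 - 47.7)²/47.7 + (51 - 47.7)²/47.7
   = 0.915 + 0.228 + 0.228
   = 1.37
p-value = 0.5037

Since p-value > α = 0.01, we fail to reject H₀.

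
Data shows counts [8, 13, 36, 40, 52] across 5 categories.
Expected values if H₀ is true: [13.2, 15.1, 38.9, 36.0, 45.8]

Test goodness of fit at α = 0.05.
Chi-square goodness of fit test:
H₀: observed counts match expected distribution
H₁: observed counts differ from expected distribution
df = k - 1 = 4
χ² = Σ(O - E)²/E
   = (8 - 13.2)²/13.2 + (13 - 15.1)²/15.1 + (36 - 38.9)²/38.9 + (40 - 36.0)²/36.0 + (52 - 45.8)²/45.8
   = 2.048 + 0.292 + 0.216 + 0.444 + 0.839
   = 3.84
p-value = 0.4280

Since p-value > α = 0.05, we fail to reject H₀.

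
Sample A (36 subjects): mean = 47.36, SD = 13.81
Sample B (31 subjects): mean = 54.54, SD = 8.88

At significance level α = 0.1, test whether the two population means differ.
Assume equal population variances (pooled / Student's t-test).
Student's two-sample t-test (equal variances):
H₀: μ₁ = μ₂
H₁: μ₁ ≠ μ₂
df = n₁ + n₂ - 2 = 65
Pooled variance s_p² = [(n₁-1)s₁² + (n₂-1)s₂²] / (n₁ + n₂ - 2) = [(35)(13.81²) + (30)(8.88²)] / 65 = 139.0876
SE = √(s_p²(1/n₁ + 1/n₂)) = √(139.0876 × (1/36 + 1/31)) = 2.8897
t = (x̄₁ - x̄₂) / SE = (47.36 - 54.54) / 2.8897 = -7.18 / 2.8897 = -2.485
p-value = 0.0156

Since p-value < α = 0.1, we reject H₀.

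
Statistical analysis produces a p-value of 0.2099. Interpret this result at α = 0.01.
Since p = 0.2099 > α = 0.01, fail to reject H₀.
There is insufficient evidence to reject the null hypothesis; the result is not statistically significant at the 0.01 level.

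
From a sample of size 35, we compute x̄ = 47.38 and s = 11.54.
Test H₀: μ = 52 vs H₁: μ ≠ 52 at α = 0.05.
One-sample t-test:
H₀: μ = 52
H₁: μ ≠ 52
df = n - 1 = 34
t = (x̄ - μ₀) / (s/√n) = (47.38 - 52) / (11.54/√35) = -2.368
p-value = 0.0237

Since p-value < α = 0.05, we reject H₀.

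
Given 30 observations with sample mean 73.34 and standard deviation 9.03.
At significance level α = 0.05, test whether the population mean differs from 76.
One-sample t-test:
H₀: μ = 76
H₁: μ ≠ 76
df = n - 1 = 29
t = (x̄ - μ₀) / (s/√n) = (73.34 - 76) / (9.03/√30) = -1.613
p-value = 0.1175

Since p-value > α = 0.05, we fail to reject H₀.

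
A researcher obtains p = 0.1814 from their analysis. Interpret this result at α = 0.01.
Since p = 0.1814 > α = 0.01, fail to reject H₀.
There is insufficient evidence to reject the null hypothesis; the result is not statistically significant at the 0.01 level.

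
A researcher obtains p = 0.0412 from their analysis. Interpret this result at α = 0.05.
Since p = 0.0412 < α = 0.05, reject H₀.
There is sufficient evidence to reject the null hypothesis; the result is statistically significant at the 0.05 level.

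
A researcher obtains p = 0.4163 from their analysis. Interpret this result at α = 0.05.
Since p = 0.4163 > α = 0.05, fail to reject H₀.
There is insufficient evidence to reject the null hypothesis; the result is not statistically significant at the 0.05 level.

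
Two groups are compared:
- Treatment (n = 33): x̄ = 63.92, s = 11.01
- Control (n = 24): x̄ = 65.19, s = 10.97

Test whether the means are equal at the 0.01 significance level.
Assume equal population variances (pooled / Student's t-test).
Student's two-sample t-test (equal variances):
H₀: μ₁ = μ₂
H₁: μ₁ ≠ μ₂
df = n₁ + n₂ - 2 = 55
Pooled variance s_p² = [(n₁-1)s₁² + (n₂-1)s₂²] / (n₁ + n₂ - 2) = [(32)(11.01²) + (23)(10.97²)] / 55 = 120.8524
SE = √(s_p²(1/n₁ + 1/n₂)) = √(120.8524 × (1/33 + 1/24)) = 2.9492
t = (x̄₁ - x̄₂) / SE = (63.92 - 65.19) / 2.9492 = -1.27 / 2.9492 = -0.431
p-value = 0.6684

Since p-value > α = 0.01, we fail to reject H₀.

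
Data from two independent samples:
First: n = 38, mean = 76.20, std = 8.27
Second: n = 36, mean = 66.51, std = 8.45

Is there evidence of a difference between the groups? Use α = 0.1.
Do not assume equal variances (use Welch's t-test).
Welch's two-sample t-test:
H₀: μ₁ = μ₂
H₁: μ₁ ≠ μ₂
s₁²/n₁ = 8.27²/38 = 1.7998,  s₂²/n₂ = 8.45²/36 = 1.9834
SE = √(s₁²/n₁ + s₂²/n₂) = √(1.7998 + 1.9834) = 1.9450
df (Welch-Satterthwaite) = (s₁²/n₁ + s₂²/n₂)² / [(s₁²/n₁)²/(n₁-1) + (s₂²/n₂)²/(n₂-1)] ≈ 71.58
t = (x̄₁ - x̄₂) / SE = (76.20 - 66.51) / 1.9450 = 9.69 / 1.9450 = 4.982
p-value < 0.0001

Since p-value < α = 0.1, we reject H₀.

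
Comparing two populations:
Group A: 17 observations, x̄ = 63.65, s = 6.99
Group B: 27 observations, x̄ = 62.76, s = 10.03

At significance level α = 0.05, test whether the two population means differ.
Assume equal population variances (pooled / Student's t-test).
Student's two-sample t-test (equal variances):
H₀: μ₁ = μ₂
H₁: μ₁ ≠ μ₂
df = n₁ + n₂ - 2 = 42
Pooled variance s_p² = [(n₁-1)s₁² + (n₂-1)s₂²] / (n₁ + n₂ - 2) = [(16)(6.99²) + (26)(10.03²)] / 42 = 80.8901
SE = √(s_p²(1/n₁ + 1/n₂)) = √(80.8901 × (1/17 + 1/27)) = 2.7846
t = (x̄₁ - x̄₂) / SE = (63.65 - 62.76) / 2.7846 = 0.89 / 2.7846 = 0.320
p-value = 0.7508

Since p-value > α = 0.05, we fail to reject H₀.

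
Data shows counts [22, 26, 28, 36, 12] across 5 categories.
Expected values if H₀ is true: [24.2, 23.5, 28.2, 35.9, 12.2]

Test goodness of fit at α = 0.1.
Chi-square goodness of fit test:
H₀: observed counts match expected distribution
H₁: observed counts differ from expected distribution
df = k - 1 = 4
χ² = Σ(O - E)²/E
   = (22 - 24.2)²/24.2 + (26 - 23.5)²/23.5 + (28 - 28.2)²/28.2 + (36 - 35.9)²/35.9 + (12 - 12.2)²/12.2
   = 0.200 + 0.266 + 0.001 + 0.000 + 0.003
   = 0.47
p-value = 0.9763

Since p-value > α = 0.1, we fail to reject H₀.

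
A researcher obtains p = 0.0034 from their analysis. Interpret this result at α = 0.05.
Since p = 0.0034 < α = 0.05, reject H₀.
There is sufficient evidence to reject the null hypothesis; the result is statistically significant at the 0.05 level.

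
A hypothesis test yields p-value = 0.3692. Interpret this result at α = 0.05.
Since p = 0.3692 > α = 0.05, fail to reject H₀.
There is insufficient evidence to reject the null hypothesis; the result is not statistically significant at the 0.05 level.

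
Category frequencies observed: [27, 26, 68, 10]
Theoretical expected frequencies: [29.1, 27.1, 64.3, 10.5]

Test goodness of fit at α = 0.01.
Chi-square goodness of fit test:
H₀: observed counts match expected distribution
H₁: observed counts differ from expected distribution
df = k - 1 = 3
χ² = Σ(O - E)²/E
   = (27 - 29.1)²/29.1 + (26 - 27.1)²/27.1 + (68 - 64.3)²/64.3 + (10 - 10.5)²/10.5
   = 0.152 + 0.045 + 0.213 + 0.024
   = 0.43
p-value = 0.9334

Since p-value > α = 0.01, we fail to reject H₀.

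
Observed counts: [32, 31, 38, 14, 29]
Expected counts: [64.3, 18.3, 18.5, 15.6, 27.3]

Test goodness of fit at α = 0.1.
Chi-square goodness of fit test:
H₀: observed counts match expected distribution
H₁: observed counts differ from expected distribution
df = k - 1 = 4
χ² = Σ(O - E)²/E
   = (32 - 64.3)²/64.3 + (31 - 18.3)²/18.3 + (38 - 18.5)²/18.5 + (14 - 15.6)²/15.6 + (29 - 27.3)²/27.3
   = 16.225 + 8.814 + 20.554 + 0.164 + 0.106
   = 45.86
p-value < 0.0001

Since p-value < α = 0.1, we reject H₀.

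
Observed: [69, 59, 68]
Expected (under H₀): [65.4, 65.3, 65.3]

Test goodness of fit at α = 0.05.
Chi-square goodness of fit test:
H₀: observed counts match expected distribution
H₁: observed counts differ from expected distribution
df = k - 1 = 2
χ² = Σ(O - E)²/E
   = (69 - 65.4)²/65.4 + (59 - 65.3)²/65.3 + (68 - 65.3)²/65.3
   = 0.198 + 0.608 + 0.112
   = 0.92
p-value = 0.6320

Since p-value > α = 0.05, we fail to reject H₀.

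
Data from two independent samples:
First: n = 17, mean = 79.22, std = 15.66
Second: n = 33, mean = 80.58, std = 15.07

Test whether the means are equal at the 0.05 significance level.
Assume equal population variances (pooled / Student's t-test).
Student's two-sample t-test (equal variances):
H₀: μ₁ = μ₂
H₁: μ₁ ≠ μ₂
df = n₁ + n₂ - 2 = 48
Pooled variance s_p² = [(n₁-1)s₁² + (n₂-1)s₂²] / (n₁ + n₂ - 2) = [(16)(15.66²) + (32)(15.07²)] / 48 = 233.1485
SE = √(s_p²(1/n₁ + 1/n₂)) = √(233.1485 × (1/17 + 1/33)) = 4.5585
t = (x̄₁ - x̄₂) / SE = (79.22 - 80.58) / 4.5585 = -1.36 / 4.5585 = -0.298
p-value = 0.7667

Since p-value > α = 0.05, we fail to reject H₀.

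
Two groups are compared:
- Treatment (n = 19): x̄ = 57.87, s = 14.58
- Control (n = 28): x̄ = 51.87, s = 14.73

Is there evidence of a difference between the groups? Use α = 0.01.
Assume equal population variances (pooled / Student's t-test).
Student's two-sample t-test (equal variances):
H₀: μ₁ = μ₂
H₁: μ₁ ≠ μ₂
df = n₁ + n₂ - 2 = 45
Pooled variance s_p² = [(n₁-1)s₁² + (n₂-1)s₂²] / (n₁ + n₂ - 2) = [(18)(14.58²) + (27)(14.73²)] / 45 = 215.2143
SE = √(s_p²(1/n₁ + 1/n₂)) = √(215.2143 × (1/19 + 1/28)) = 4.3604
t = (x̄₁ - x̄₂) / SE = (57.87 - 51.87) / 4.3604 = 6.00 / 4.3604 = 1.376
p-value = 0.1756

Since p-value > α = 0.01, we fail to reject H₀.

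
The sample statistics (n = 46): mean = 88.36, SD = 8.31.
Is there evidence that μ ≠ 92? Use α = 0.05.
One-sample t-test:
H₀: μ = 92
H₁: μ ≠ 92
df = n - 1 = 45
t = (x̄ - μ₀) / (s/√n) = (88.36 - 92) / (8.31/√46) = -2.971
p-value = 0.0048

Since p-value < α = 0.05, we reject H₀.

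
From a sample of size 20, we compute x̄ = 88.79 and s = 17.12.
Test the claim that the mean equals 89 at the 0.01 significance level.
One-sample t-test:
H₀: μ = 89
H₁: μ ≠ 89
df = n - 1 = 19
t = (x̄ - μ₀) / (s/√n) = (88.79 - 89) / (17.12/√20) = -0.055
p-value = 0.9568

Since p-value > α = 0.01, we fail to reject H₀.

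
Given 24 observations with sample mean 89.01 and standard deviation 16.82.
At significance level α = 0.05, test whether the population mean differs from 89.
One-sample t-test:
H₀: μ = 89
H₁: μ ≠ 89
df = n - 1 = 23
t = (x̄ - μ₀) / (s/√n) = (89.01 - 89) / (16.82/√24) = 0.003
p-value = 0.9977

Since p-value > α = 0.05, we fail to reject H₀.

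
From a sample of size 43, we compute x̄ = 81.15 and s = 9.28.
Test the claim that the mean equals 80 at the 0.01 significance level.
One-sample t-test:
H₀: μ = 80
H₁: μ ≠ 80
df = n - 1 = 42
t = (x̄ - μ₀) / (s/√n) = (81.15 - 80) / (9.28/√43) = 0.813
p-value = 0.4210

Since p-value > α = 0.01, we fail to reject H₀.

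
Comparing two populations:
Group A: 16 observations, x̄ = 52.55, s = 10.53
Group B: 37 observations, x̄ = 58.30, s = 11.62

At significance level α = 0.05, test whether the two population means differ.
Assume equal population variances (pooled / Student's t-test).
Student's two-sample t-test (equal variances):
H₀: μ₁ = μ₂
H₁: μ₁ ≠ μ₂
df = n₁ + n₂ - 2 = 51
Pooled variance s_p² = [(n₁-1)s₁² + (n₂-1)s₂²] / (n₁ + n₂ - 2) = [(15)(10.53²) + (36)(11.62²)] / 51 = 127.9234
SE = √(s_p²(1/n₁ + 1/n₂)) = √(127.9234 × (1/16 + 1/37)) = 3.3842
t = (x̄₁ - x̄₂) / SE = (52.55 - 58.30) / 3.3842 = -5.75 / 3.3842 = -1.699
p-value = 0.0954

Since p-value > α = 0.05, we fail to reject H₀.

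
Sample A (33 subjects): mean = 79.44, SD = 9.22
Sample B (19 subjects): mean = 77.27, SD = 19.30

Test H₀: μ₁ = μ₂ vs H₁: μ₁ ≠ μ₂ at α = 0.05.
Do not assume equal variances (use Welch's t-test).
Welch's two-sample t-test:
H₀: μ₁ = μ₂
H₁: μ₁ ≠ μ₂
s₁²/n₁ = 9.22²/33 = 2.5760,  s₂²/n₂ = 19.30²/19 = 19.6047
SE = √(s₁²/n₁ + s₂²/n₂) = √(2.5760 + 19.6047) = 4.7096
df (Welch-Satterthwaite) = (s₁²/n₁ + s₂²/n₂)² / [(s₁²/n₁)²/(n₁-1) + (s₂²/n₂)²/(n₂-1)] ≈ 22.82
t = (x̄₁ - x̄₂) / SE = (79.44 - 77.27) / 4.7096 = 2.17 / 4.7096 = 0.461
p-value = 0.6493

Since p-value > α = 0.05, we fail to reject H₀.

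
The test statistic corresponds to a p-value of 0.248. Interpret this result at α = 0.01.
Since p = 0.248 > α = 0.01, fail to reject H₀.
There is insufficient evidence to reject the null hypothesis; the result is not statistically significant at the 0.01 level.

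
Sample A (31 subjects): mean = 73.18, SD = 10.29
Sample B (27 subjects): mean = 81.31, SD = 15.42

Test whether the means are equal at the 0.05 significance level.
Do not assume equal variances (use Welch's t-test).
Welch's two-sample t-test:
H₀: μ₁ = μ₂
H₁: μ₁ ≠ μ₂
s₁²/n₁ = 10.29²/31 = 3.4156,  s₂²/n₂ = 15.42²/27 = 8.8065
SE = √(s₁²/n₁ + s₂²/n₂) = √(3.4156 + 8.8065) = 3.4960
df (Welch-Satterthwaite) = (s₁²/n₁ + s₂²/n₂)² / [(s₁²/n₁)²/(n₁-1) + (s₂²/n₂)²/(n₂-1)] ≈ 44.30
t = (x̄₁ - x̄₂) / SE = (73.18 - 81.31) / 3.4960 = -8.13 / 3.4960 = -2.326
p-value = 0.0247

Since p-value < α = 0.05, we reject H₀.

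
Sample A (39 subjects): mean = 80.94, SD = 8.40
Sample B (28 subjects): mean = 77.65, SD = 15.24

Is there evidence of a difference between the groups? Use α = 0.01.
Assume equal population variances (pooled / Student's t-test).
Student's two-sample t-test (equal variances):
H₀: μ₁ = μ₂
H₁: μ₁ ≠ μ₂
df = n₁ + n₂ - 2 = 65
Pooled variance s_p² = [(n₁-1)s₁² + (n₂-1)s₂²] / (n₁ + n₂ - 2) = [(38)(8.40²) + (27)(15.24²)] / 65 = 137.7267
SE = √(s_p²(1/n₁ + 1/n₂)) = √(137.7267 × (1/39 + 1/28)) = 2.9069
t = (x̄₁ - x̄₂) / SE = (80.94 - 77.65) / 2.9069 = 3.29 / 2.9069 = 1.132
p-value = 0.2619

Since p-value > α = 0.01, we fail to reject H₀.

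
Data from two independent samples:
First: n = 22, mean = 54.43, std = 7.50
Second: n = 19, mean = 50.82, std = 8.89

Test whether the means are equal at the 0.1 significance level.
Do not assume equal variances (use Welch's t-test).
Welch's two-sample t-test:
H₀: μ₁ = μ₂
H₁: μ₁ ≠ μ₂
s₁²/n₁ = 7.50²/22 = 2.5568,  s₂²/n₂ = 8.89²/19 = 4.1596
SE = √(s₁²/n₁ + s₂²/n₂) = √(2.5568 + 4.1596) = 2.5916
df (Welch-Satterthwaite) = (s₁²/n₁ + s₂²/n₂)² / [(s₁²/n₁)²/(n₁-1) + (s₂²/n₂)²/(n₂-1)] ≈ 35.45
t = (x̄₁ - x̄₂) / SE = (54.43 - 50.82) / 2.5916 = 3.61 / 2.5916 = 1.393
p-value = 0.1723

Since p-value > α = 0.1, we fail to reject H₀.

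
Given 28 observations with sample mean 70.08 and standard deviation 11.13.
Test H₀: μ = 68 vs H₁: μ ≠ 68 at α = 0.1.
One-sample t-test:
H₀: μ = 68
H₁: μ ≠ 68
df = n - 1 = 27
t = (x̄ - μ₀) / (s/√n) = (70.08 - 68) / (11.13/√28) = 0.989
p-value = 0.3315

Since p-value > α = 0.1, we fail to reject H₀.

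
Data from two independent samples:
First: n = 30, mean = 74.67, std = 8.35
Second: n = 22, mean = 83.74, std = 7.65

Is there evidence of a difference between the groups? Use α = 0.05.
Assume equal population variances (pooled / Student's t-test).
Student's two-sample t-test (equal variances):
H₀: μ₁ = μ₂
H₁: μ₁ ≠ μ₂
df = n₁ + n₂ - 2 = 50
Pooled variance s_p² = [(n₁-1)s₁² + (n₂-1)s₂²] / (n₁ + n₂ - 2) = [(29)(8.35²) + (21)(7.65²)] / 50 = 65.0185
SE = √(s_p²(1/n₁ + 1/n₂)) = √(65.0185 × (1/30 + 1/22)) = 2.2633
t = (x̄₁ - x̄₂) / SE = (74.67 - 83.74) / 2.2633 = -9.07 / 2.2633 = -4.007
p-value = 0.0002

Since p-value < α = 0.05, we reject H₀.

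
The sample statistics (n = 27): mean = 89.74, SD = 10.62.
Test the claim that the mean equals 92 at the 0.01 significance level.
One-sample t-test:
H₀: μ = 92
H₁: μ ≠ 92
df = n - 1 = 26
t = (x̄ - μ₀) / (s/√n) = (89.74 - 92) / (10.62/√27) = -1.106
p-value = 0.2790

Since p-value > α = 0.01, we fail to reject H₀.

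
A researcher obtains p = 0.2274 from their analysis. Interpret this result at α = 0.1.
Since p = 0.2274 > α = 0.1, fail to reject H₀.
There is insufficient evidence to reject the null hypothesis; the result is not statistically significant at the 0.1 level.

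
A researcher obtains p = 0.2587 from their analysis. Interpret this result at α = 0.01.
Since p = 0.2587 > α = 0.01, fail to reject H₀.
There is insufficient evidence to reject the null hypothesis; the result is not statistically significant at the 0.01 level.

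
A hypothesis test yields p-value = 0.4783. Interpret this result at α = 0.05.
Since p = 0.4783 > α = 0.05, fail to reject H₀.
There is insufficient evidence to reject the null hypothesis; the result is not statistically significant at the 0.05 level.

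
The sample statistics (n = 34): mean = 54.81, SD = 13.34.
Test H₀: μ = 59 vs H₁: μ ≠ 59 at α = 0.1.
One-sample t-test:
H₀: μ = 59
H₁: μ ≠ 59
df = n - 1 = 33
t = (x̄ - μ₀) / (s/√n) = (54.81 - 59) / (13.34/√34) = -1.831
p-value = 0.0761

Since p-value < α = 0.1, we reject H₀.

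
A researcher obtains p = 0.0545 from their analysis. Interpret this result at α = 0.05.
Since p = 0.0545 > α = 0.05, fail to reject H₀.
There is insufficient evidence to reject the null hypothesis; the result is not statistically significant at the 0.05 level.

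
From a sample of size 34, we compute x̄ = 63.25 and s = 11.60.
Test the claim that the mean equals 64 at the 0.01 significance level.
One-sample t-test:
H₀: μ = 64
H₁: μ ≠ 64
df = n - 1 = 33
t = (x̄ - μ₀) / (s/√n) = (63.25 - 64) / (11.60/√34) = -0.377
p-value = 0.7086

Since p-value > α = 0.01, we fail to reject H₀.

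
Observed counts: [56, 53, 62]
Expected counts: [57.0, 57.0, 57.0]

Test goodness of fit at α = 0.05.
Chi-square goodness of fit test:
H₀: observed counts match expected distribution
H₁: observed counts differ from expected distribution
df = k - 1 = 2
χ² = Σ(O - E)²/E
   = (56 - 57.0)²/57.0 + (53 - 57.0)²/57.0 + (62 - 57.0)²/57.0
   = 0.018 + 0.281 + 0.439
   = 0.74
p-value = 0.6918

Since p-value > α = 0.05, we fail to reject H₀.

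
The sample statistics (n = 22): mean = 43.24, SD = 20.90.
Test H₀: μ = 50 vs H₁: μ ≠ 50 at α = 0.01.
One-sample t-test:
H₀: μ = 50
H₁: μ ≠ 50
df = n - 1 = 21
t = (x̄ - μ₀) / (s/√n) = (43.24 - 50) / (20.90/√22) = -1.517
p-value = 0.1442

Since p-value > α = 0.01, we fail to reject H₀.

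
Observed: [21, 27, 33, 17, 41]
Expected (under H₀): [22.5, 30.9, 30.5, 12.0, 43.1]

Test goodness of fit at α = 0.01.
Chi-square goodness of fit test:
H₀: observed counts match expected distribution
H₁: observed counts differ from expected distribution
df = k - 1 = 4
χ² = Σ(O - E)²/E
   = (21 - 22.5)²/22.5 + (27 - 30.9)²/30.9 + (33 - 30.5)²/30.5 + (17 - 12.0)²/12.0 + (41 - 43.1)²/43.1
   = 0.100 + 0.492 + 0.205 + 2.083 + 0.102
   = 2.98
p-value = 0.5607

Since p-value > α = 0.01, we fail to reject H₀.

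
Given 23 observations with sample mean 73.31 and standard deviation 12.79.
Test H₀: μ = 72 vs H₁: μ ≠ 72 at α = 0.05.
One-sample t-test:
H₀: μ = 72
H₁: μ ≠ 72
df = n - 1 = 22
t = (x̄ - μ₀) / (s/√n) = (73.31 - 72) / (12.79/√23) = 0.491
p-value = 0.6281

Since p-value > α = 0.05, we fail to reject H₀.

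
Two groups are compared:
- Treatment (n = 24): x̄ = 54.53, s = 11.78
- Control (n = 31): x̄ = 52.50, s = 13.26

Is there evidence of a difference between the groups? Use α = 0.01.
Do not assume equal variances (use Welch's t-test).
Welch's two-sample t-test:
H₀: μ₁ = μ₂
H₁: μ₁ ≠ μ₂
s₁²/n₁ = 11.78²/24 = 5.7820,  s₂²/n₂ = 13.26²/31 = 5.6719
SE = √(s₁²/n₁ + s₂²/n₂) = √(5.7820 + 5.6719) = 3.3844
df (Welch-Satterthwaite) = (s₁²/n₁ + s₂²/n₂)² / [(s₁²/n₁)²/(n₁-1) + (s₂²/n₂)²/(n₂-1)] ≈ 51.94
t = (x̄₁ - x̄₂) / SE = (54.53 - 52.50) / 3.3844 = 2.03 / 3.3844 = 0.600
p-value = 0.5512

Since p-value > α = 0.01, we fail to reject H₀.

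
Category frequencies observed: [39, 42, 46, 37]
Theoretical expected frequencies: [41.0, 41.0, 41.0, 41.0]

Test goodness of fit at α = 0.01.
Chi-square goodness of fit test:
H₀: observed counts match expected distribution
H₁: observed counts differ from expected distribution
df = k - 1 = 3
χ² = Σ(O - E)²/E
   = (39 - 41.0)²/41.0 + (42 - 41.0)²/41.0 + (46 - 41.0)²/41.0 + (37 - 41.0)²/41.0
   = 0.098 + 0.024 + 0.610 + 0.390
   = 1.12
p-value = 0.7718

Since p-value > α = 0.01, we fail to reject H₀.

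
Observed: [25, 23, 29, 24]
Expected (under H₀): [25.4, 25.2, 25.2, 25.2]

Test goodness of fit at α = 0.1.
Chi-square goodness of fit test:
H₀: observed counts match expected distribution
H₁: observed counts differ from expected distribution
df = k - 1 = 3
χ² = Σ(O - E)²/E
   = (25 - 25.4)²/25.4 + (23 - 25.2)²/25.2 + (29 - 25.2)²/25.2 + (24 - 25.2)²/25.2
   = 0.006 + 0.192 + 0.573 + 0.057
   = 0.83
p-value = 0.8426

Since p-value > α = 0.1, we fail to reject H₀.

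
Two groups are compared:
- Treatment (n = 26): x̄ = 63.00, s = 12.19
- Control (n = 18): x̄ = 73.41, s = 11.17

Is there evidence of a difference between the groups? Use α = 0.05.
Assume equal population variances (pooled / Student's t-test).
Student's two-sample t-test (equal variances):
H₀: μ₁ = μ₂
H₁: μ₁ ≠ μ₂
df = n₁ + n₂ - 2 = 42
Pooled variance s_p² = [(n₁-1)s₁² + (n₂-1)s₂²] / (n₁ + n₂ - 2) = [(25)(12.19²) + (17)(11.17²)] / 42 = 138.9518
SE = √(s_p²(1/n₁ + 1/n₂)) = √(138.9518 × (1/26 + 1/18)) = 3.6144
t = (x̄₁ - x̄₂) / SE = (63.00 - 73.41) / 3.6144 = -10.41 / 3.6144 = -2.880
p-value = 0.0062

Since p-value < α = 0.05, we reject H₀.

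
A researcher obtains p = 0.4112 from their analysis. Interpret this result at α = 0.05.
Since p = 0.4112 > α = 0.05, fail to reject H₀.
There is insufficient evidence to reject the null hypothesis; the result is not statistically significant at the 0.05 level.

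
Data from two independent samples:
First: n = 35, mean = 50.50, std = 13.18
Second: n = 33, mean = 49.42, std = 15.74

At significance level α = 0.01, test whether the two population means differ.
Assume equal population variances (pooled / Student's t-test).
Student's two-sample t-test (equal variances):
H₀: μ₁ = μ₂
H₁: μ₁ ≠ μ₂
df = n₁ + n₂ - 2 = 66
Pooled variance s_p² = [(n₁-1)s₁² + (n₂-1)s₂²] / (n₁ + n₂ - 2) = [(34)(13.18²) + (32)(15.74²)] / 66 = 209.6083
SE = √(s_p²(1/n₁ + 1/n₂)) = √(209.6083 × (1/35 + 1/33)) = 3.5129
t = (x̄₁ - x̄₂) / SE = (50.50 - 49.42) / 3.5129 = 1.08 / 3.5129 = 0.307
p-value = 0.7595

Since p-value > α = 0.01, we fail to reject H₀.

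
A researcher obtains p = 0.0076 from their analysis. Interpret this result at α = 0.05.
Since p = 0.0076 < α = 0.05, reject H₀.
There is sufficient evidence to reject the null hypothesis; the result is statistically significant at the 0.05 level.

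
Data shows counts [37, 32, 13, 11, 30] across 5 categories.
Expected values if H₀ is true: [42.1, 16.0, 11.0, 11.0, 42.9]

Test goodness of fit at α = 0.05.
Chi-square goodness of fit test:
H₀: observed counts match expected distribution
H₁: observed counts differ from expected distribution
df = k - 1 = 4
χ² = Σ(O - E)²/E
   = (37 - 42.1)²/42.1 + (32 - 16.0)²/16.0 + (13 - 11.0)²/11.0 + (11 - 11.0)²/11.0 + (30 - 42.9)²/42.9
   = 0.618 + 16.000 + 0.364 + 0.000 + 3.879
   = 20.86
p-value = 0.0003

Since p-value < α = 0.05, we reject H₀.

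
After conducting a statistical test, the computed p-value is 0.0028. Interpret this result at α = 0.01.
Since p = 0.0028 < α = 0.01, reject H₀.
There is sufficient evidence to reject the null hypothesis; the result is statistically significant at the 0.01 level.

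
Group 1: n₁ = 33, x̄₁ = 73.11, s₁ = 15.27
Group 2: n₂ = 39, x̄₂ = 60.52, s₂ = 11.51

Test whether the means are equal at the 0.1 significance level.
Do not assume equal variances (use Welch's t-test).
Welch's two-sample t-test:
H₀: μ₁ = μ₂
H₁: μ₁ ≠ μ₂
s₁²/n₁ = 15.27²/33 = 7.0658,  s₂²/n₂ = 11.51²/39 = 3.3969
SE = √(s₁²/n₁ + s₂²/n₂) = √(7.0658 + 3.3969) = 3.2346
df (Welch-Satterthwaite) = (s₁²/n₁ + s₂²/n₂)² / [(s₁²/n₁)²/(n₁-1) + (s₂²/n₂)²/(n₂-1)] ≈ 58.73
t = (x̄₁ - x̄₂) / SE = (73.11 - 60.52) / 3.2346 = 12.59 / 3.2346 = 3.892
p-value = 0.0003

Since p-value < α = 0.1, we reject H₀.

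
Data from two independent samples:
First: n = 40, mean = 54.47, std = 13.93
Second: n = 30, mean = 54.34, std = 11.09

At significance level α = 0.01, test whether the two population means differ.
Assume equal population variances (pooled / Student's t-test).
Student's two-sample t-test (equal variances):
H₀: μ₁ = μ₂
H₁: μ₁ ≠ μ₂
df = n₁ + n₂ - 2 = 68
Pooled variance s_p² = [(n₁-1)s₁² + (n₂-1)s₂²] / (n₁ + n₂ - 2) = [(39)(13.93²) + (29)(11.09²)] / 68 = 163.7413
SE = √(s_p²(1/n₁ + 1/n₂)) = √(163.7413 × (1/40 + 1/30)) = 3.0906
t = (x̄₁ - x̄₂) / SE = (54.47 - 54.34) / 3.0906 = 0.13 / 3.0906 = 0.042
p-value = 0.9666

Since p-value > α = 0.01, we fail to reject H₀.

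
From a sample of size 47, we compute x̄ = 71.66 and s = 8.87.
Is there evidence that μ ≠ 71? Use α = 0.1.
One-sample t-test:
H₀: μ = 71
H₁: μ ≠ 71
df = n - 1 = 46
t = (x̄ - μ₀) / (s/√n) = (71.66 - 71) / (8.87/√47) = 0.510
p-value = 0.6124

Since p-value > α = 0.1, we fail to reject H₀.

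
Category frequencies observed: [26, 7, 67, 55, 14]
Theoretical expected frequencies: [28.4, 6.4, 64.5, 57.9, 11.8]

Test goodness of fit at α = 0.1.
Chi-square goodness of fit test:
H₀: observed counts match expected distribution
H₁: observed counts differ from expected distribution
df = k - 1 = 4
χ² = Σ(O - E)²/E
   = (26 - 28.4)²/28.4 + (7 - 6.4)²/6.4 + (67 - 64.5)²/64.5 + (55 - 57.9)²/57.9 + (14 - 11.8)²/11.8
   = 0.203 + 0.056 + 0.097 + 0.145 + 0.410
   = 0.91
p-value = 0.9229

Since p-value > α = 0.1, we fail to reject H₀.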